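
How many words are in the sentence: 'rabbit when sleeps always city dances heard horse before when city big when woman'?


Counting words by splitting on spaces:
  Word 1: 'rabbit'
  Word 2: 'when'
  Word 3: 'sleeps'
  Word 4: 'always'
  Word 5: 'city'
  Word 6: 'dances'
  Word 7: 'heard'
  Word 8: 'horse'
  Word 9: 'before'
  Word 10: 'when'
  Word 11: 'city'
  Word 12: 'big'
  Word 13: 'when'
  Word 14: 'woman'
Total words: 14

14


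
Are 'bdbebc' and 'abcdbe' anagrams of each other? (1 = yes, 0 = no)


Sort characters of 'bdbebc': 'bbbcde'
Sort characters of 'abcdbe': 'abbcde'
Sorted forms differ -> they are NOT anagrams
Result: 0

0


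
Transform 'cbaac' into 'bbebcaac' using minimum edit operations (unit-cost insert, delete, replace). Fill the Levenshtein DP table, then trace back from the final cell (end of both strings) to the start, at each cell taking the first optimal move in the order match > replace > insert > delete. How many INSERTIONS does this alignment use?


Edit distance = 4. Backtracking from cell (5, 8) with preference match > replace > insert > delete,
then listing the resulting alignment 'cbaac' -> 'bbebcaac' left to right:
  Step 1: insert 'b' [insertion #1]
  Step 2: insert 'b' [insertion #2]
  Step 3: replace c->e
  Step 4: keep 'b'
  Step 5: insert 'c' [insertion #3]
  Step 6: keep 'a'
  Step 7: keep 'a'
  Step 8: keep 'c'
Total insertions: 3

3


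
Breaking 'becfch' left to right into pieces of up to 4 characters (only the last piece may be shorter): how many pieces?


'becfch' has 6 characters.
Chunking with max size 4:
  Chunk 1: 'becf' (positions 0-3)
  Chunk 2: 'ch' (positions 4-5)
Total chunks: ceil(6 / 4) = 2

2


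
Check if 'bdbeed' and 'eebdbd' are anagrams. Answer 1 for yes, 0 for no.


Sort characters of 'bdbeed': 'bbddee'
Sort characters of 'eebdbd': 'bbddee'
Sorted forms match -> they ARE anagrams
Result: 1

1


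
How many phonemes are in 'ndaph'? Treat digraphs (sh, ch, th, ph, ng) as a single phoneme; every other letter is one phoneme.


Parsing 'ndaph' greedily, digraphs first:
  'n' -> consonant phoneme (phonemes so far: 1)
  'd' -> consonant phoneme (phonemes so far: 2)
  'a' -> vowel phoneme (phonemes so far: 3)
  'ph' -> digraph (1 consonant phoneme) (phonemes so far: 4)
Total phonemes: 4

4


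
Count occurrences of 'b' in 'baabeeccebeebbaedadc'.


Scanning 'baabeeccebeebbaedadc' for 'b':
  Position 0: 'b' -> MATCH (count: 1)
  Position 3: 'b' -> MATCH (count: 2)
  Position 9: 'b' -> MATCH (count: 3)
  Position 12: 'b' -> MATCH (count: 4)
  Position 13: 'b' -> MATCH (count: 5)
Total occurrences of 'b': 5

5


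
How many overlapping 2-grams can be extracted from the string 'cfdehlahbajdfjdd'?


String 'cfdehlahbajdfjdd' has length L = 16.
Number of overlapping n-grams = L - n + 1
Substituting: 16 - 2 + 1 = 15

15


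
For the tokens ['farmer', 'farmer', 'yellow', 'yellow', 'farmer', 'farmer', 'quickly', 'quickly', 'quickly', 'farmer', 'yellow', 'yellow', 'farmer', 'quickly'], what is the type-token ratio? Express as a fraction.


Tokens: 14
Unique types: ('farmer', 'quickly', 'yellow') = 3
TTR = 3/14
Already in lowest terms.

3/14


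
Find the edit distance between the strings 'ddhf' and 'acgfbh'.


Building DP table for s1='ddhf' (len 4) and s2='acgfbh' (len 6):
       a  c  g  f  b  h
    0  1  2  3  4  5  6
  d 1  1  2  3  4  5  6
  d 2  2  2  3  4  5  6
  h 3  3  3  3  4  5  5
  f 4  4  4  4  3  4  5
Edit distance = dp[4][6] = 5

5


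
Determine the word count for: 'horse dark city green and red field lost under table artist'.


Counting words by splitting on spaces:
  Word 1: 'horse'
  Word 2: 'dark'
  Word 3: 'city'
  Word 4: 'green'
  Word 5: 'and'
  Word 6: 'red'
  Word 7: 'field'
  Word 8: 'lost'
  Word 9: 'under'
  Word 10: 'table'
  Word 11: 'artist'
Total words: 11

11


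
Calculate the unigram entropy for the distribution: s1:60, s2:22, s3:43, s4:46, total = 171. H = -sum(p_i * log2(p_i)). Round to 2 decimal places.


Computing entropy H = -sum(p_i * log2(p_i)):
  s1: p = 60/171 = 0.3509, -p*log2(p) = 0.5302
  s2: p = 22/171 = 0.1287, -p*log2(p) = 0.3806
  s3: p = 43/171 = 0.2515, -p*log2(p) = 0.5008
  s4: p = 46/171 = 0.2690, -p*log2(p) = 0.5096
H = sum of terms = 1.9212
Rounded to 2 decimals: 1.92

1.92


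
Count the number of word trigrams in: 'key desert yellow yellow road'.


Word trigrams from [5] words:
  Trigram 1: (key desert yellow)
  Trigram 2: (desert yellow yellow)
  Trigram 3: (yellow yellow road)
Total word trigrams: 5 - 2 = 3

3


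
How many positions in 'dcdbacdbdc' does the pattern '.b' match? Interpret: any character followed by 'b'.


Pattern: .b means any character followed by 'b'.
Scanning 'dcdbacdbdc' position-by-position:
  Pos 0: window 'dc' -> no
  Pos 1: window 'cd' -> no
  Pos 2: window 'db' -> MATCH
  Pos 3: window 'ba' -> no
  Pos 4: window 'ac' -> no
  Pos 5: window 'cd' -> no
  Pos 6: window 'db' -> MATCH
  Pos 7: window 'bd' -> no
  Pos 8: window 'dc' -> no
  Pos 9: window 'c' -> no
Total matches: 2

2


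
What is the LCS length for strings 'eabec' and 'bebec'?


DP table for LCS of 'eabec' and 'bebec':
       b  e  b  e  c
    0  0  0  0  0  0
  e 0  0  1  1  1  1
  a 0  0  1  1  1  1
  b 0  1  1  2  2  2
  e 0  1  2  2  3  3
  c 0  1  2  2  3  4
LCS: 'ebec'
LCS length = 4

4


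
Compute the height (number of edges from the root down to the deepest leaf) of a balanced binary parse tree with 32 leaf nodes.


In a balanced binary tree with n leaves the deepest leaf is ceil(log2(n)) edges below the root.
log2(32) = 5.0000
ceil(5.0000) = 5
height (edges) = 5

5


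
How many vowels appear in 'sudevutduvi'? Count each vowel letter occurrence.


Scanning each character of 'sudevutduvi':
  Position 1: 's' -> consonant (running count: 0)
  Position 2: 'u' -> vowel (running count: 1)
  Position 3: 'd' -> consonant (running count: 1)
  Position 4: 'e' -> vowel (running count: 2)
  Position 5: 'v' -> consonant (running count: 2)
  Position 6: 'u' -> vowel (running count: 3)
  Position 7: 't' -> consonant (running count: 3)
  Position 8: 'd' -> consonant (running count: 3)
  Position 9: 'u' -> vowel (running count: 4)
  Position 10: 'v' -> consonant (running count: 4)
  Position 11: 'i' -> vowel (running count: 5)
Total vowels: 5

5


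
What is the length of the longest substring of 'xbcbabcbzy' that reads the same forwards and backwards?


Scanning 'xbcbabcbzy' for palindromic substrings.
Substring at positions 1-7: 'bcbabcb'.
Check: reverse('bcbabcb') = 'bcbabcb' -> palindrome confirmed.
Neighbouring characters ('x' / 'z') break symmetry, so it cannot extend further.
No longer palindromic substring exists; longest length = 7

7


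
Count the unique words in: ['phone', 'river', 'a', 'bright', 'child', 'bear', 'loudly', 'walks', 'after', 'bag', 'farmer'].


Listing all tokens and tracking unique types:
  Token 1: 'phone' -> NEW (unique so far: 1)
  Token 2: 'river' -> NEW (unique so far: 2)
  Token 3: 'a' -> NEW (unique so far: 3)
  Token 4: 'bright' -> NEW (unique so far: 4)
  Token 5: 'child' -> NEW (unique so far: 5)
  Token 6: 'bear' -> NEW (unique so far: 6)
  Token 7: 'loudly' -> NEW (unique so far: 7)
  Token 8: 'walks' -> NEW (unique so far: 8)
  Token 9: 'after' -> NEW (unique so far: 9)
  Token 10: 'bag' -> NEW (unique so far: 10)
  Token 11: 'farmer' -> NEW (unique so far: 11)
Unique types: ('a', 'after', 'bag', 'bear', 'bright', 'child', 'farmer', 'loudly', 'phone', 'river', 'walks')
Vocabulary size: 11

11


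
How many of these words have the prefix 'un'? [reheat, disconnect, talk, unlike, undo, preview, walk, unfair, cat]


Checking each word for prefix 'un':
  'reheat' -> no (count: 0)
  'disconnect' -> no (count: 0)
  'talk' -> no (count: 0)
  'unlike' -> YES, starts with 'un' (count: 1)
  'undo' -> YES, starts with 'un' (count: 2)
  'preview' -> no (count: 2)
  'walk' -> no (count: 2)
  'unfair' -> YES, starts with 'un' (count: 3)
  'cat' -> no (count: 3)
Total with prefix 'un': 3

3


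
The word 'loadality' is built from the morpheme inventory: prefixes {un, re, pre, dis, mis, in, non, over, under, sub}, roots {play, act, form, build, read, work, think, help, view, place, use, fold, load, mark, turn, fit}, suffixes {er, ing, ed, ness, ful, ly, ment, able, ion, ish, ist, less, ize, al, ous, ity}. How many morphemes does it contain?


Segmenting 'loadality' against the inventory:
  'load' -> root (morpheme 1)
  'al' -> suffix (morpheme 2)
  'ity' -> suffix (morpheme 3)
Total morphemes: 3

3


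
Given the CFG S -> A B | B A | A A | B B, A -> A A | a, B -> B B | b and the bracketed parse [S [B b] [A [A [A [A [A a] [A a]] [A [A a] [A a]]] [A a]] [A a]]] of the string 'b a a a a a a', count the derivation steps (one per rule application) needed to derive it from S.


Every bracketed nonterminal node [X ...] in the tree is produced by exactly one rule application.
Reading the tree off as a leftmost derivation:
  Step 1: S  =>  B A   (applied S -> B A)
  Step 2: B A  =>  b A   (applied B -> b)
  Step 3: b A  =>  b A A   (applied A -> A A)
  Step 4: b A A  =>  b A A A   (applied A -> A A)
  Step 5: b A A A  =>  b A A A A   (applied A -> A A)
  Step 6: b A A A A  =>  b A A A A A   (applied A -> A A)
  Step 7: b A A A A A  =>  b a A A A A   (applied A -> a)
  Step 8: b a A A A A  =>  b a a A A A   (applied A -> a)
  Step 9: b a a A A A  =>  b a a A A A A   (applied A -> A A)
  Step 10: b a a A A A A  =>  b a a a A A A   (applied A -> a)
  Step 11: b a a a A A A  =>  b a a a a A A   (applied A -> a)
  Step 12: b a a a a A A  =>  b a a a a a A   (applied A -> a)
  Step 13: b a a a a a A  =>  b a a a a a a   (applied A -> a)
Final yield: b a a a a a a
Total rewrite steps: 13

13


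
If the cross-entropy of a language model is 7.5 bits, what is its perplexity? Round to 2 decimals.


Perplexity formula: PP = 2^H
H = 7.5
PP = 2^7.5
Decompose: 2^7.5 = 2^7 * 2^0.5 = 2^7 * sqrt(2)
2^7 = 128, sqrt(2) ~ 1.4142136
PP ~ 128 * 1.4142136 = 181.0193408
Rounded to 2 decimals: 181.02

181.02


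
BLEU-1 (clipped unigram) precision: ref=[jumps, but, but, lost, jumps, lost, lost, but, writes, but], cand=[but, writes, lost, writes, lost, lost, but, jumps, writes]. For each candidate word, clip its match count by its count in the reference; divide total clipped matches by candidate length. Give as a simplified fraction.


Reference word counts: {'but': 4, 'jumps': 2, 'lost': 3, 'writes': 1}
Checking each candidate word (with clipping):
  'but' -> in reference (ref count 4, used 1/4) -> match (matches: 1)
  'writes' -> in reference (ref count 1, used 1/1) -> match (matches: 2)
  'lost' -> in reference (ref count 3, used 1/3) -> match (matches: 3)
  'writes' -> ref count 1 already used up (1/1) -> clipped, no match (matches: 3)
  'lost' -> in reference (ref count 3, used 2/3) -> match (matches: 4)
  'lost' -> in reference (ref count 3, used 3/3) -> match (matches: 5)
  'but' -> in reference (ref count 4, used 2/4) -> match (matches: 6)
  'jumps' -> in reference (ref count 2, used 1/2) -> match (matches: 7)
  'writes' -> ref count 1 already used up (1/1) -> clipped, no match (matches: 7)
Clipped matches: 7, Candidate length: 9
Precision = 7/9

7/9


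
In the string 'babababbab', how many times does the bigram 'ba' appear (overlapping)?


Scanning 'babababbab' for bigram 'ba':
  Position 0: 'ba' -> MATCH
  Position 1: 'ab' -> no
  Position 2: 'ba' -> MATCH
  Position 3: 'ab' -> no
  Position 4: 'ba' -> MATCH
  Position 5: 'ab' -> no
  Position 6: 'bb' -> no
  Position 7: 'ba' -> MATCH
  Position 8: 'ab' -> no
Total matches: 4

4


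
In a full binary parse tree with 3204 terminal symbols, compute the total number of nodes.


Leaf nodes (terminals): 3204
Internal nodes = n - 1 = 3204 - 1 = 3203
Total = leaves + internal = 3204 + 3203 = 6407

6407


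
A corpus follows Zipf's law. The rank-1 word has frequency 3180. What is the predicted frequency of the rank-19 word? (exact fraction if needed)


Zipf's law: freq(rank) = f1 / rank
f1 = 3180, rank = 19
freq = 3180 / 19
GCD(3180, 19) = 1
Simplified: 3180/19

3180/19


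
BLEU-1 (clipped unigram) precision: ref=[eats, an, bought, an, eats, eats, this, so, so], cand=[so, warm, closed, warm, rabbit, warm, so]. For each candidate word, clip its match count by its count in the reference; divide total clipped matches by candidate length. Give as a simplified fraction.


Reference word counts: {'an': 2, 'bought': 1, 'eats': 3, 'so': 2, 'this': 1}
Checking each candidate word (with clipping):
  'so' -> in reference (ref count 2, used 1/2) -> match (matches: 1)
  'warm' -> not in reference -> no match (matches: 1)
  'closed' -> not in reference -> no match (matches: 1)
  'warm' -> not in reference -> no match (matches: 1)
  'rabbit' -> not in reference -> no match (matches: 1)
  'warm' -> not in reference -> no match (matches: 1)
  'so' -> in reference (ref count 2, used 2/2) -> match (matches: 2)
Clipped matches: 2, Candidate length: 7
Precision = 2/7

2/7


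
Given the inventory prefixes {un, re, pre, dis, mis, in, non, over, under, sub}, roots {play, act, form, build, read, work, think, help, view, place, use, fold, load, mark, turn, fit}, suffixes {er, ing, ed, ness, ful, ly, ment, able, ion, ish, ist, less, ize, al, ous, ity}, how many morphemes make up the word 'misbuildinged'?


Segmenting 'misbuildinged' against the inventory:
  'mis' -> prefix (morpheme 1)
  'build' -> root (morpheme 2)
  'ing' -> suffix (morpheme 3)
  'ed' -> suffix (morpheme 4)
Total morphemes: 4

4


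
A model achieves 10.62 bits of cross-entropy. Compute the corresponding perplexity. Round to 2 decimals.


Perplexity formula: PP = 2^H
H = 10.62
PP = 2^10.62
Decompose: 2^10.62 = 2^10 * 2^0.62
2^10 = 1024, 2^0.62 ~ 1.5368752
PP ~ 1024 * 1.5368752 = 1573.7602048
Rounded to 2 decimals: 1573.76

1573.76


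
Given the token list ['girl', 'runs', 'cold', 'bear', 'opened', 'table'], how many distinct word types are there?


Listing all tokens and tracking unique types:
  Token 1: 'girl' -> NEW (unique so far: 1)
  Token 2: 'runs' -> NEW (unique so far: 2)
  Token 3: 'cold' -> NEW (unique so far: 3)
  Token 4: 'bear' -> NEW (unique so far: 4)
  Token 5: 'opened' -> NEW (unique so far: 5)
  Token 6: 'table' -> NEW (unique so far: 6)
Unique types: ('bear', 'cold', 'girl', 'opened', 'runs', 'table')
Vocabulary size: 6

6


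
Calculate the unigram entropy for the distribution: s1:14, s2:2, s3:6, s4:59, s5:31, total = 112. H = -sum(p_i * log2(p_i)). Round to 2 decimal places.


Computing entropy H = -sum(p_i * log2(p_i)):
  s1: p = 14/112 = 0.1250, -p*log2(p) = 0.3750
  s2: p = 2/112 = 0.0179, -p*log2(p) = 0.1037
  s3: p = 6/112 = 0.0536, -p*log2(p) = 0.2262
  s4: p = 59/112 = 0.5268, -p*log2(p) = 0.4871
  s5: p = 31/112 = 0.2768, -p*log2(p) = 0.5129
H = sum of terms = 1.7049
Rounded to 2 decimals: 1.70

1.70


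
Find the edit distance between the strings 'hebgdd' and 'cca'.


Building DP table for s1='hebgdd' (len 6) and s2='cca' (len 3):
       c  c  a
    0  1  2  3
  h 1  1  2  3
  e 2  2  2  3
  b 3  3  3  3
  g 4  4  4  4
  d 5  5  5  5
  d 6  6  6  6
Edit distance = dp[6][3] = 6

6


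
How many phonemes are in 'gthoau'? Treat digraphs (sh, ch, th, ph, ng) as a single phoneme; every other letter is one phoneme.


Parsing 'gthoau' greedily, digraphs first:
  'g' -> consonant phoneme (phonemes so far: 1)
  'th' -> digraph (1 consonant phoneme) (phonemes so far: 2)
  'o' -> vowel phoneme (phonemes so far: 3)
  'a' -> vowel phoneme (phonemes so far: 4)
  'u' -> vowel phoneme (phonemes so far: 5)
Total phonemes: 5

5


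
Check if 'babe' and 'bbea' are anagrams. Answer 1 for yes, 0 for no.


Sort characters of 'babe': 'abbe'
Sort characters of 'bbea': 'abbe'
Sorted forms match -> they ARE anagrams
Result: 1

1


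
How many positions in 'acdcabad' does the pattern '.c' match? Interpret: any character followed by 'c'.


Pattern: .c means any character followed by 'c'.
Scanning 'acdcabad' position-by-position:
  Pos 0: window 'ac' -> MATCH
  Pos 1: window 'cd' -> no
  Pos 2: window 'dc' -> MATCH
  Pos 3: window 'ca' -> no
  Pos 4: window 'ab' -> no
  Pos 5: window 'ba' -> no
  Pos 6: window 'ad' -> no
  Pos 7: window 'd' -> no
Total matches: 2

2


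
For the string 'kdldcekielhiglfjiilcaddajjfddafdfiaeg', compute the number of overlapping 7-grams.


String 'kdldcekielhiglfjiilcaddajjfddafdfiaeg' has length L = 37.
Number of overlapping n-grams = L - n + 1
Substituting: 37 - 7 + 1 = 31

31


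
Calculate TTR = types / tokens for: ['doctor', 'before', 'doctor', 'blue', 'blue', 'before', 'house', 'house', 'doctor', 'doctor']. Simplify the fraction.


Tokens: 10
Unique types: ('before', 'blue', 'doctor', 'house') = 4
TTR = 4/10
Simplify: divide both by 2 -> 2/5
TTR = 2/5

2/5


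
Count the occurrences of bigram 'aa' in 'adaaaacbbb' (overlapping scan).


Scanning 'adaaaacbbb' for bigram 'aa':
  Position 0: 'ad' -> no
  Position 1: 'da' -> no
  Position 2: 'aa' -> MATCH
  Position 3: 'aa' -> MATCH
  Position 4: 'aa' -> MATCH
  Position 5: 'ac' -> no
  Position 6: 'cb' -> no
  Position 7: 'bb' -> no
  Position 8: 'bb' -> no
Total matches: 3

3


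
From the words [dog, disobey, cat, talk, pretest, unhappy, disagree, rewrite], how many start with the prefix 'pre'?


Checking each word for prefix 'pre':
  'dog' -> no (count: 0)
  'disobey' -> no (count: 0)
  'cat' -> no (count: 0)
  'talk' -> no (count: 0)
  'pretest' -> YES, starts with 'pre' (count: 1)
  'unhappy' -> no (count: 1)
  'disagree' -> no (count: 1)
  'rewrite' -> no (count: 1)
Total with prefix 'pre': 1

1


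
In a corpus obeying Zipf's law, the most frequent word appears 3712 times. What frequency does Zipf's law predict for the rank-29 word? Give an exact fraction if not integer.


Zipf's law: freq(rank) = f1 / rank
f1 = 3712, rank = 29
freq = 3712 / 29
= 128

128


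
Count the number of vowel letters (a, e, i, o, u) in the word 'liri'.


Scanning each character of 'liri':
  Position 1: 'l' -> consonant (running count: 0)
  Position 2: 'i' -> vowel (running count: 1)
  Position 3: 'r' -> consonant (running count: 1)
  Position 4: 'i' -> vowel (running count: 2)
Total vowels: 2

2


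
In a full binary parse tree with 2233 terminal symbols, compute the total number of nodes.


Leaf nodes (terminals): 2233
Internal nodes = n - 1 = 2233 - 1 = 2232
Total = leaves + internal = 2233 + 2232 = 4465

4465


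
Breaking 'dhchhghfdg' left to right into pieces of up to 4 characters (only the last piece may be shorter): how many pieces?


'dhchhghfdg' has 10 characters.
Chunking with max size 4:
  Chunk 1: 'dhch' (positions 0-3)
  Chunk 2: 'hghf' (positions 4-7)
  Chunk 3: 'dg' (positions 8-9)
Total chunks: ceil(10 / 4) = 3

3


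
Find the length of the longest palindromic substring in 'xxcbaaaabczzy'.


Scanning 'xxcbaaaabczzy' for palindromic substrings.
Substring at positions 2-9: 'cbaaaabc'.
Check: reverse('cbaaaabc') = 'cbaaaabc' -> palindrome confirmed.
Neighbouring characters ('x' / 'z') break symmetry, so it cannot extend further.
No longer palindromic substring exists; longest length = 8

8


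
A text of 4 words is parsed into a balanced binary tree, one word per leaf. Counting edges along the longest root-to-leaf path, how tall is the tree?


In a balanced binary tree with n leaves the deepest leaf is ceil(log2(n)) edges below the root.
log2(4) = 2.0000
ceil(2.0000) = 2
height (edges) = 2

2


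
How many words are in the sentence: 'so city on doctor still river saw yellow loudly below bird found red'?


Counting words by splitting on spaces:
  Word 1: 'so'
  Word 2: 'city'
  Word 3: 'on'
  Word 4: 'doctor'
  Word 5: 'still'
  Word 6: 'river'
  Word 7: 'saw'
  Word 8: 'yellow'
  Word 9: 'loudly'
  Word 10: 'below'
  Word 11: 'bird'
  Word 12: 'found'
  Word 13: 'red'
Total words: 13

13


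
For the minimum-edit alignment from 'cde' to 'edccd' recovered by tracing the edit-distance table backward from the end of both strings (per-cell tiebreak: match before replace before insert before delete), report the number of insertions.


Edit distance = 4. Backtracking from cell (3, 5) with preference match > replace > insert > delete,
then listing the resulting alignment 'cde' -> 'edccd' left to right:
  Step 1: insert 'e' [insertion #1]
  Step 2: insert 'd' [insertion #2]
  Step 3: keep 'c'
  Step 4: replace d->c
  Step 5: replace e->d
Total insertions: 2

2


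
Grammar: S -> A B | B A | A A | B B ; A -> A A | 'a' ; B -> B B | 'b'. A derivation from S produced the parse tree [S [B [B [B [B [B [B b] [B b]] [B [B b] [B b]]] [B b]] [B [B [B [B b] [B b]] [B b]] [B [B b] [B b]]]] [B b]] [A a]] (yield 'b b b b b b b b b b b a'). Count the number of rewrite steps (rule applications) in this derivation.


Every bracketed nonterminal node [X ...] in the tree is produced by exactly one rule application.
Reading the tree off as a leftmost derivation:
  Step 1: S  =>  B A   (applied S -> B A)
  Step 2: B A  =>  B B A   (applied B -> B B)
  Step 3: B B A  =>  B B B A   (applied B -> B B)
  Step 4: B B B A  =>  B B B B A   (applied B -> B B)
  Step 5: B B B B A  =>  B B B B B A   (applied B -> B B)
  Step 6: B B B B B A  =>  B B B B B B A   (applied B -> B B)
  Step 7: B B B B B B A  =>  b B B B B B A   (applied B -> b)
  Step 8: b B B B B B A  =>  b b B B B B A   (applied B -> b)
  Step 9: b b B B B B A  =>  b b B B B B B A   (applied B -> B B)
  Step 10: b b B B B B B A  =>  b b b B B B B A   (applied B -> b)
  Step 11: b b b B B B B A  =>  b b b b B B B A   (applied B -> b)
  Step 12: b b b b B B B A  =>  b b b b b B B A   (applied B -> b)
  Step 13: b b b b b B B A  =>  b b b b b B B B A   (applied B -> B B)
  Step 14: b b b b b B B B A  =>  b b b b b B B B B A   (applied B -> B B)
  Step 15: b b b b b B B B B A  =>  b b b b b B B B B B A   (applied B -> B B)
  Step 16: b b b b b B B B B B A  =>  b b b b b b B B B B A   (applied B -> b)
  Step 17: b b b b b b B B B B A  =>  b b b b b b b B B B A   (applied B -> b)
  Step 18: b b b b b b b B B B A  =>  b b b b b b b b B B A   (applied B -> b)
  Step 19: b b b b b b b b B B A  =>  b b b b b b b b B B B A   (applied B -> B B)
  Step 20: b b b b b b b b B B B A  =>  b b b b b b b b b B B A   (applied B -> b)
  Step 21: b b b b b b b b b B B A  =>  b b b b b b b b b b B A   (applied B -> b)
  Step 22: b b b b b b b b b b B A  =>  b b b b b b b b b b b A   (applied B -> b)
  Step 23: b b b b b b b b b b b A  =>  b b b b b b b b b b b a   (applied A -> a)
Final yield: b b b b b b b b b b b a
Total rewrite steps: 23

23


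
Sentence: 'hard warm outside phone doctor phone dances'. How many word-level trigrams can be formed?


Word trigrams from [7] words:
  Trigram 1: (hard warm outside)
  Trigram 2: (warm outside phone)
  Trigram 3: (outside phone doctor)
  Trigram 4: (phone doctor phone)
  Trigram 5: (doctor phone dances)
Total word trigrams: 7 - 2 = 5

5


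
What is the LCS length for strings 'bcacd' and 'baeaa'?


DP table for LCS of 'bcacd' and 'baeaa':
       b  a  e  a  a
    0  0  0  0  0  0
  b 0  1  1  1  1  1
  c 0  1  1  1  1  1
  a 0  1  2  2  2  2
  c 0  1  2  2  2  2
  d 0  1  2  2  2  2
LCS: 'ba'
LCS length = 2

2


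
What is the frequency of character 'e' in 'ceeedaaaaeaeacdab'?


Scanning 'ceeedaaaaeaeacdab' for 'e':
  Position 1: 'e' -> MATCH (count: 1)
  Position 2: 'e' -> MATCH (count: 2)
  Position 3: 'e' -> MATCH (count: 3)
  Position 9: 'e' -> MATCH (count: 4)
  Position 11: 'e' -> MATCH (count: 5)
Total occurrences of 'e': 5

5


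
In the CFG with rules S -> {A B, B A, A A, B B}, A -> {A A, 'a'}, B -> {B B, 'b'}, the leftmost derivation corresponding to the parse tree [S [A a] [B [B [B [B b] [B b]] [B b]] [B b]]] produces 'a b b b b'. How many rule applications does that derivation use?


Every bracketed nonterminal node [X ...] in the tree is produced by exactly one rule application.
Reading the tree off as a leftmost derivation:
  Step 1: S  =>  A B   (applied S -> A B)
  Step 2: A B  =>  a B   (applied A -> a)
  Step 3: a B  =>  a B B   (applied B -> B B)
  Step 4: a B B  =>  a B B B   (applied B -> B B)
  Step 5: a B B B  =>  a B B B B   (applied B -> B B)
  Step 6: a B B B B  =>  a b B B B   (applied B -> b)
  Step 7: a b B B B  =>  a b b B B   (applied B -> b)
  Step 8: a b b B B  =>  a b b b B   (applied B -> b)
  Step 9: a b b b B  =>  a b b b b   (applied B -> b)
Final yield: a b b b b
Total rewrite steps: 9

9


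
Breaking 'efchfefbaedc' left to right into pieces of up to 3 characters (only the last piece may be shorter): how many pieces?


'efchfefbaedc' has 12 characters.
Chunking with max size 3:
  Chunk 1: 'efc' (positions 0-2)
  Chunk 2: 'hfe' (positions 3-5)
  Chunk 3: 'fba' (positions 6-8)
  Chunk 4: 'edc' (positions 9-11)
Total chunks: ceil(12 / 3) = 4

4


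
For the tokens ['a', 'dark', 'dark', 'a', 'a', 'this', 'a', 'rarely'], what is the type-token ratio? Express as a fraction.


Tokens: 8
Unique types: ('a', 'dark', 'rarely', 'this') = 4
TTR = 4/8
Simplify: divide both by 4 -> 1/2
TTR = 1/2

1/2


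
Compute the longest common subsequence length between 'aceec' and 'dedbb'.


DP table for LCS of 'aceec' and 'dedbb':
       d  e  d  b  b
    0  0  0  0  0  0
  a 0  0  0  0  0  0
  c 0  0  0  0  0  0
  e 0  0  1  1  1  1
  e 0  0  1  1  1  1
  c 0  0  1  1  1  1
LCS: 'e'
LCS length = 1

1


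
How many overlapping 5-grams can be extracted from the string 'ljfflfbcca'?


String 'ljfflfbcca' has length L = 10.
Number of overlapping n-grams = L - n + 1
Substituting: 10 - 5 + 1 = 6

6


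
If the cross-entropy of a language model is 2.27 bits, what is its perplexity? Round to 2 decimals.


Perplexity formula: PP = 2^H
H = 2.27
PP = 2^2.27
Decompose: 2^2.27 = 2^2 * 2^0.27
2^2 = 4, 2^0.27 ~ 1.2058078
PP ~ 4 * 1.2058078 = 4.8232312
Rounded to 2 decimals: 4.82

4.82


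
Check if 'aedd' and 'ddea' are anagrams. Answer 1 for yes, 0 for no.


Sort characters of 'aedd': 'adde'
Sort characters of 'ddea': 'adde'
Sorted forms match -> they ARE anagrams
Result: 1

1


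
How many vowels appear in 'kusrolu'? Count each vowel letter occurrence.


Scanning each character of 'kusrolu':
  Position 1: 'k' -> consonant (running count: 0)
  Position 2: 'u' -> vowel (running count: 1)
  Position 3: 's' -> consonant (running count: 1)
  Position 4: 'r' -> consonant (running count: 1)
  Position 5: 'o' -> vowel (running count: 2)
  Position 6: 'l' -> consonant (running count: 2)
  Position 7: 'u' -> vowel (running count: 3)
Total vowels: 3

3


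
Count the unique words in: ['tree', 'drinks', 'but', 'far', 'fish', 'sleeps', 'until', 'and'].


Listing all tokens and tracking unique types:
  Token 1: 'tree' -> NEW (unique so far: 1)
  Token 2: 'drinks' -> NEW (unique so far: 2)
  Token 3: 'but' -> NEW (unique so far: 3)
  Token 4: 'far' -> NEW (unique so far: 4)
  Token 5: 'fish' -> NEW (unique so far: 5)
  Token 6: 'sleeps' -> NEW (unique so far: 6)
  Token 7: 'until' -> NEW (unique so far: 7)
  Token 8: 'and' -> NEW (unique so far: 8)
Unique types: ('and', 'but', 'drinks', 'far', 'fish', 'sleeps', 'tree', 'until')
Vocabulary size: 8

8


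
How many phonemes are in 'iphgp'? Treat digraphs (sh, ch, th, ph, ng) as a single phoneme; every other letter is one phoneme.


Parsing 'iphgp' greedily, digraphs first:
  'i' -> vowel phoneme (phonemes so far: 1)
  'ph' -> digraph (1 consonant phoneme) (phonemes so far: 2)
  'g' -> consonant phoneme (phonemes so far: 3)
  'p' -> consonant phoneme (phonemes so far: 4)
Total phonemes: 4

4


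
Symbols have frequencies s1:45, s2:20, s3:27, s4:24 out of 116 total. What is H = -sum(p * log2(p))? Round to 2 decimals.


Computing entropy H = -sum(p_i * log2(p_i)):
  s1: p = 45/116 = 0.3879, -p*log2(p) = 0.5300
  s2: p = 20/116 = 0.1724, -p*log2(p) = 0.4373
  s3: p = 27/116 = 0.2328, -p*log2(p) = 0.4895
  s4: p = 24/116 = 0.2069, -p*log2(p) = 0.4703
H = sum of terms = 1.9271
Rounded to 2 decimals: 1.93

1.93


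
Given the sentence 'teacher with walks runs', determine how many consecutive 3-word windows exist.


Word trigrams from [4] words:
  Trigram 1: (teacher with walks)
  Trigram 2: (with walks runs)
Total word trigrams: 4 - 2 = 2

2


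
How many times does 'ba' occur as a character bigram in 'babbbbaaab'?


Scanning 'babbbbaaab' for bigram 'ba':
  Position 0: 'ba' -> MATCH
  Position 1: 'ab' -> no
  Position 2: 'bb' -> no
  Position 3: 'bb' -> no
  Position 4: 'bb' -> no
  Position 5: 'ba' -> MATCH
  Position 6: 'aa' -> no
  Position 7: 'aa' -> no
  Position 8: 'ab' -> no
Total matches: 2

2


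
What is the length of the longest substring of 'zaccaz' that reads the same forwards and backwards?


Scanning 'zaccaz' for palindromic substrings.
Substring at positions 0-5: 'zaccaz'.
Check: reverse('zaccaz') = 'zaccaz' -> palindrome confirmed.
No longer palindromic substring exists; longest length = 6

6


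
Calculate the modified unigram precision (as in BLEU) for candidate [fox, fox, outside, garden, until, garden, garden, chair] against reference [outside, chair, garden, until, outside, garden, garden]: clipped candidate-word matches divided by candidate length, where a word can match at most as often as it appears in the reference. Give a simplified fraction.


Reference word counts: {'chair': 1, 'garden': 3, 'outside': 2, 'until': 1}
Checking each candidate word (with clipping):
  'fox' -> not in reference -> no match (matches: 0)
  'fox' -> not in reference -> no match (matches: 0)
  'outside' -> in reference (ref count 2, used 1/2) -> match (matches: 1)
  'garden' -> in reference (ref count 3, used 1/3) -> match (matches: 2)
  'until' -> in reference (ref count 1, used 1/1) -> match (matches: 3)
  'garden' -> in reference (ref count 3, used 2/3) -> match (matches: 4)
  'garden' -> in reference (ref count 3, used 3/3) -> match (matches: 5)
  'chair' -> in reference (ref count 1, used 1/1) -> match (matches: 6)
Clipped matches: 6, Candidate length: 8
Precision = 6/8 = 3/4

3/4


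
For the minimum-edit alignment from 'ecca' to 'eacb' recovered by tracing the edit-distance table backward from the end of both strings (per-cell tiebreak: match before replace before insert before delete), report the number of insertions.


Edit distance = 2. Backtracking from cell (4, 4) with preference match > replace > insert > delete,
then listing the resulting alignment 'ecca' -> 'eacb' left to right:
  Step 1: keep 'e'
  Step 2: replace c->a
  Step 3: keep 'c'
  Step 4: replace a->b
Total insertions: 0

0


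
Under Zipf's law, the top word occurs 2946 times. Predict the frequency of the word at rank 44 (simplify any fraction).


Zipf's law: freq(rank) = f1 / rank
f1 = 2946, rank = 44
freq = 2946 / 44
GCD(2946, 44) = 2
Simplified: 1473/22

1473/22


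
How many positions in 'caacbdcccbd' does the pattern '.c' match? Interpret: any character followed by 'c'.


Pattern: .c means any character followed by 'c'.
Scanning 'caacbdcccbd' position-by-position:
  Pos 0: window 'ca' -> no
  Pos 1: window 'aa' -> no
  Pos 2: window 'ac' -> MATCH
  Pos 3: window 'cb' -> no
  Pos 4: window 'bd' -> no
  Pos 5: window 'dc' -> MATCH
  Pos 6: window 'cc' -> MATCH
  Pos 7: window 'cc' -> MATCH
  Pos 8: window 'cb' -> no
  Pos 9: window 'bd' -> no
  Pos 10: window 'd' -> no
Total matches: 4

4


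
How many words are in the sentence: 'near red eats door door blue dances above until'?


Counting words by splitting on spaces:
  Word 1: 'near'
  Word 2: 'red'
  Word 3: 'eats'
  Word 4: 'door'
  Word 5: 'door'
  Word 6: 'blue'
  Word 7: 'dances'
  Word 8: 'above'
  Word 9: 'until'
Total words: 9

9


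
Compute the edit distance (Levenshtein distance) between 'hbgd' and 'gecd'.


Building DP table for s1='hbgd' (len 4) and s2='gecd' (len 4):
       g  e  c  d
    0  1  2  3  4
  h 1  1  2  3  4
  b 2  2  2  3  4
  g 3  2  3  3  4
  d 4  3  3  4  3
Edit distance = dp[4][4] = 3

3


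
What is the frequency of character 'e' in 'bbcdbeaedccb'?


Scanning 'bbcdbeaedccb' for 'e':
  Position 5: 'e' -> MATCH (count: 1)
  Position 7: 'e' -> MATCH (count: 2)
Total occurrences of 'e': 2

2


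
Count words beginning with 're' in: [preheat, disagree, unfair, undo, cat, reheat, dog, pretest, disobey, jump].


Checking each word for prefix 're':
  'preheat' -> no (count: 0)
  'disagree' -> no (count: 0)
  'unfair' -> no (count: 0)
  'undo' -> no (count: 0)
  'cat' -> no (count: 0)
  'reheat' -> YES, starts with 're' (count: 1)
  'dog' -> no (count: 1)
  'pretest' -> no (count: 1)
  'disobey' -> no (count: 1)
  'jump' -> no (count: 1)
Total with prefix 're': 1

1


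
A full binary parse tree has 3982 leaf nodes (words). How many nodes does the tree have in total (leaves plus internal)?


Leaf nodes (terminals): 3982
Internal nodes = n - 1 = 3982 - 1 = 3981
Total = leaves + internal = 3982 + 3981 = 7963

7963


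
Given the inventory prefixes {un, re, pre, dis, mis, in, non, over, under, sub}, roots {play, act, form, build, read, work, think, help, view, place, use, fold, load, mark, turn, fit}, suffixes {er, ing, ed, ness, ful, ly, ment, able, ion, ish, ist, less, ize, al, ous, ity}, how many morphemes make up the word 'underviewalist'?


Segmenting 'underviewalist' against the inventory:
  'under' -> prefix (morpheme 1)
  'view' -> root (morpheme 2)
  'al' -> suffix (morpheme 3)
  'ist' -> suffix (morpheme 4)
Total morphemes: 4

4


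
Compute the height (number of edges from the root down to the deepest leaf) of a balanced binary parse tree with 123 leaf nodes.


In a balanced binary tree with n leaves the deepest leaf is ceil(log2(n)) edges below the root.
log2(123) = 6.9425
ceil(6.9425) = 7
height (edges) = 7

7


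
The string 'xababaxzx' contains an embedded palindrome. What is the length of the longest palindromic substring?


Scanning 'xababaxzx' for palindromic substrings.
Substring at positions 0-6: 'xababax'.
Check: reverse('xababax') = 'xababax' -> palindrome confirmed.
Neighbouring characters ('-' / 'z') break symmetry, so it cannot extend further.
No longer palindromic substring exists; longest length = 7

7


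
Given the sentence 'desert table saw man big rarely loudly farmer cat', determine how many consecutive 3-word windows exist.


Word trigrams from [9] words:
  Trigram 1: (desert table saw)
  Trigram 2: (table saw man)
  Trigram 3: (saw man big)
  Trigram 4: (man big rarely)
  Trigram 5: (big rarely loudly)
  Trigram 6: (rarely loudly farmer)
  Trigram 7: (loudly farmer cat)
Total word trigrams: 9 - 2 = 7

7


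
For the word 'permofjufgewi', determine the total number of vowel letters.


Scanning each character of 'permofjufgewi':
  Position 1: 'p' -> consonant (running count: 0)
  Position 2: 'e' -> vowel (running count: 1)
  Position 3: 'r' -> consonant (running count: 1)
  Position 4: 'm' -> consonant (running count: 1)
  Position 5: 'o' -> vowel (running count: 2)
  Position 6: 'f' -> consonant (running count: 2)
  Position 7: 'j' -> consonant (running count: 2)
  Position 8: 'u' -> vowel (running count: 3)
  Position 9: 'f' -> consonant (running count: 3)
  Position 10: 'g' -> consonant (running count: 3)
  Position 11: 'e' -> vowel (running count: 4)
  Position 12: 'w' -> consonant (running count: 4)
  Position 13: 'i' -> vowel (running count: 5)
Total vowels: 5

5


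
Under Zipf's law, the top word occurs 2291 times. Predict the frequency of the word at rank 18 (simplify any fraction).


Zipf's law: freq(rank) = f1 / rank
f1 = 2291, rank = 18
freq = 2291 / 18
GCD(2291, 18) = 1
Simplified: 2291/18

2291/18


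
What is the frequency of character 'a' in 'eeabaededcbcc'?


Scanning 'eeabaededcbcc' for 'a':
  Position 2: 'a' -> MATCH (count: 1)
  Position 4: 'a' -> MATCH (count: 2)
Total occurrences of 'a': 2

2


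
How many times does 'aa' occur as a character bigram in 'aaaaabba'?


Scanning 'aaaaabba' for bigram 'aa':
  Position 0: 'aa' -> MATCH
  Position 1: 'aa' -> MATCH
  Position 2: 'aa' -> MATCH
  Position 3: 'aa' -> MATCH
  Position 4: 'ab' -> no
  Position 5: 'bb' -> no
  Position 6: 'ba' -> no
Total matches: 4

4


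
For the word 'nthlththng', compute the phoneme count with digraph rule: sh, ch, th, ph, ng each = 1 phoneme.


Parsing 'nthlththng' greedily, digraphs first:
  'n' -> consonant phoneme (phonemes so far: 1)
  'th' -> digraph (1 consonant phoneme) (phonemes so far: 2)
  'l' -> consonant phoneme (phonemes so far: 3)
  'th' -> digraph (1 consonant phoneme) (phonemes so far: 4)
  'th' -> digraph (1 consonant phoneme) (phonemes so far: 5)
  'ng' -> digraph (1 consonant phoneme) (phonemes so far: 6)
Total phonemes: 6

6


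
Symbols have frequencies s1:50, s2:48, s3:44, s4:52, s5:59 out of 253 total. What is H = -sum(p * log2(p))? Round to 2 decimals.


Computing entropy H = -sum(p_i * log2(p_i)):
  s1: p = 50/253 = 0.1976, -p*log2(p) = 0.4623
  s2: p = 48/253 = 0.1897, -p*log2(p) = 0.4550
  s3: p = 44/253 = 0.1739, -p*log2(p) = 0.4389
  s4: p = 52/253 = 0.2055, -p*log2(p) = 0.4691
  s5: p = 59/253 = 0.2332, -p*log2(p) = 0.4898
H = sum of terms = 2.3151
Rounded to 2 decimals: 2.32

2.32


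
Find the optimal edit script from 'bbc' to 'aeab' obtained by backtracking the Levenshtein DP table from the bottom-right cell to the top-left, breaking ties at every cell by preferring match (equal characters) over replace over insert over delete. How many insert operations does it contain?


Edit distance = 4. Backtracking from cell (3, 4) with preference match > replace > insert > delete,
then listing the resulting alignment 'bbc' -> 'aeab' left to right:
  Step 1: insert 'a' [insertion #1]
  Step 2: replace b->e
  Step 3: replace b->a
  Step 4: replace c->b
Total insertions: 1

1


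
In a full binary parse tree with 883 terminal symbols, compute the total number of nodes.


Leaf nodes (terminals): 883
Internal nodes = n - 1 = 883 - 1 = 882
Total = leaves + internal = 883 + 882 = 1765

1765


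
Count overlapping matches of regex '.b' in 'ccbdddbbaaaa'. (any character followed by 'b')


Pattern: .b means any character followed by 'b'.
Scanning 'ccbdddbbaaaa' position-by-position:
  Pos 0: window 'cc' -> no
  Pos 1: window 'cb' -> MATCH
  Pos 2: window 'bd' -> no
  Pos 3: window 'dd' -> no
  Pos 4: window 'dd' -> no
  Pos 5: window 'db' -> MATCH
  Pos 6: window 'bb' -> MATCH
  Pos 7: window 'ba' -> no
  Pos 8: window 'aa' -> no
  Pos 9: window 'aa' -> no
  Pos 10: window 'aa' -> no
  Pos 11: window 'a' -> no
Total matches: 3

3


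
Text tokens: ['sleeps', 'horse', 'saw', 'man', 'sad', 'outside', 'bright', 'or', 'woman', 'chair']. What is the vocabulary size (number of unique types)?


Listing all tokens and tracking unique types:
  Token 1: 'sleeps' -> NEW (unique so far: 1)
  Token 2: 'horse' -> NEW (unique so far: 2)
  Token 3: 'saw' -> NEW (unique so far: 3)
  Token 4: 'man' -> NEW (unique so far: 4)
  Token 5: 'sad' -> NEW (unique so far: 5)
  Token 6: 'outside' -> NEW (unique so far: 6)
  Token 7: 'bright' -> NEW (unique so far: 7)
  Token 8: 'or' -> NEW (unique so far: 8)
  Token 9: 'woman' -> NEW (unique so far: 9)
  Token 10: 'chair' -> NEW (unique so far: 10)
Unique types: ('bright', 'chair', 'horse', 'man', 'or', 'outside', 'sad', 'saw', 'sleeps', 'woman')
Vocabulary size: 10

10


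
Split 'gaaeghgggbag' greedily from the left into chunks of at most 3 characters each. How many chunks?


'gaaeghgggbag' has 12 characters.
Chunking with max size 3:
  Chunk 1: 'gaa' (positions 0-2)
  Chunk 2: 'egh' (positions 3-5)
  Chunk 3: 'ggg' (positions 6-8)
  Chunk 4: 'bag' (positions 9-11)
Total chunks: ceil(12 / 3) = 4

4


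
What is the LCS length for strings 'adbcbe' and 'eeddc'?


DP table for LCS of 'adbcbe' and 'eeddc':
       e  e  d  d  c
    0  0  0  0  0  0
  a 0  0  0  0  0  0
  d 0  0  0  1  1  1
  b 0  0  0  1  1  1
  c 0  0  0  1  1  2
  b 0  0  0  1  1  2
  e 0  1  1  1  1  2
LCS: 'dc'
LCS length = 2

2


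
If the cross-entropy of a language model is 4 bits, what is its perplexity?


Perplexity formula: PP = 2^H
H = 4
PP = 2^4
Steps: 2^1 = 2, 2^2 = 4, 2^3 = 8, 2^4 = 16
PP = 16

16
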